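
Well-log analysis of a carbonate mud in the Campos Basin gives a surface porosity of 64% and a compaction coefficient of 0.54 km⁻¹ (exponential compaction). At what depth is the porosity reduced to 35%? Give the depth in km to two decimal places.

Invert Athy's law: z = ln(n₀/n) / k
z = ln(0.64/0.35) / 0.54 = ln(1.829) / 0.54 = 0.6035 / 0.54 = 1.118 km

1.12 km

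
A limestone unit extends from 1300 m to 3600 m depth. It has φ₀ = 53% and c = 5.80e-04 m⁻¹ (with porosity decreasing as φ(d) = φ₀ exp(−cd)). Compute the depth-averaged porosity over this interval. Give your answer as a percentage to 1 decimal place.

Working in km (1 km = 1000 m; c in km⁻¹ = c in m⁻¹ × 1000):
⟨φ⟩ = (1/(d₂−d₁)) ∫ φ₀ e^(−cd) dd = φ₀·(e^(−c·d₁) − e^(−c·d₂)) / (c·(d₂−d₁))
e^(−0.58×1.3) = 0.4705; e^(−0.58×3.6) = 0.1239
⟨φ⟩ = 0.53 × (0.4705 − 0.1239) / (0.58 × 2.3) = 0.53 × 0.2598 = 0.1377

13.8%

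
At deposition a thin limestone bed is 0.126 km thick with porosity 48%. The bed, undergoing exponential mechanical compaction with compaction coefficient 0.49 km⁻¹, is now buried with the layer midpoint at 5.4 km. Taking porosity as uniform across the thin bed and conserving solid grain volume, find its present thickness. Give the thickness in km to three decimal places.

0.068 km

Porosity at 5.4 km: n = 0.48·exp(−0.49×5.4) = 0.0340
Solid-volume conservation: h(1−n) = h₀(1−n₀) ⇒ h = h₀·(1−n₀)/(1−n)
h = 0.126 × (1 − 0.48)/(1 − 0.0340) = 0.126 × 0.5383 = 0.0678 km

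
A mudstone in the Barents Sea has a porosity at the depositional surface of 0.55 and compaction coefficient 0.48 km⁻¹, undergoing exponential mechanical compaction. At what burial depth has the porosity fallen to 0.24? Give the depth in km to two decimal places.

Invert Athy's law: d = ln(phi₀/phi) / k
d = ln(0.55/0.24) / 0.48 = ln(2.292) / 0.48 = 0.8293 / 0.48 = 1.728 km

1.73 km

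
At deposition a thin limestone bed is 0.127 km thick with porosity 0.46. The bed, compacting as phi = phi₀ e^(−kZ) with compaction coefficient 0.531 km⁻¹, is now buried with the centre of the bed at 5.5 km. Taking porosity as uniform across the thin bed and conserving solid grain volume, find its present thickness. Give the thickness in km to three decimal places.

0.070 km

Porosity at 5.5 km: phi = 0.46·exp(−0.531×5.5) = 0.0248
Solid-volume conservation: h(1−phi) = h₀(1−phi₀) ⇒ h = h₀·(1−phi₀)/(1−phi)
h = 0.127 × (1 − 0.46)/(1 − 0.0248) = 0.127 × 0.5537 = 0.0703 km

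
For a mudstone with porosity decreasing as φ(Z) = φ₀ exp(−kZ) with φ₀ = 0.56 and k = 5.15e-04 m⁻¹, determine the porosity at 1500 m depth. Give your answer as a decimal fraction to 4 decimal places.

Working in km (1 km = 1000 m; k in km⁻¹ = k in m⁻¹ × 1000):
φ = φ₀·exp(−k·Z) = 0.56 × exp(−0.515 × 1.5) = 0.56 × exp(−0.7725)
  = 0.56 × 0.4619 = 0.2586

0.2586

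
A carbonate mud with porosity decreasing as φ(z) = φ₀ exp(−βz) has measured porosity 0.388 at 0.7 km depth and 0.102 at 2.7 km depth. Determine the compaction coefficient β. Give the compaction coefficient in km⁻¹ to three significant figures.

Athy: φ(z) = φ₀ e^(−βz) ⇒ φ₁/φ₂ = e^{β(z₂−z₁)} ⇒ β = ln(φ₁/φ₂)/(z₂−z₁)
β = ln(0.388/0.102) / (2.7 − 0.7) = ln(3.804) / 2 = 1.3360 / 2 = 0.668 km⁻¹

0.668 km⁻¹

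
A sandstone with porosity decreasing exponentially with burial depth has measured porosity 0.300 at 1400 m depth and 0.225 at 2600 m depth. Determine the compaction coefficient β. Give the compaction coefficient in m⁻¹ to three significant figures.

0.000240 m⁻¹

Working in km (1 km = 1000 m; β in km⁻¹ = β in m⁻¹ × 1000):
Athy: φ(d) = φ₀ e^(−βd) ⇒ φ₁/φ₂ = e^{β(d₂−d₁)} ⇒ β = ln(φ₁/φ₂)/(d₂−d₁)
β = ln(0.3/0.225) / (2.6 − 1.4) = ln(1.333) / 1.2 = 0.2877 / 1.2 = 0.2397 km⁻¹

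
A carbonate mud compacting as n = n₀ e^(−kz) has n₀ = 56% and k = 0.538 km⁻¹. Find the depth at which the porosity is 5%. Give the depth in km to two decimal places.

Invert Athy's law: z = ln(n₀/n) / k
z = ln(0.56/0.05) / 0.538 = ln(11.2) / 0.538 = 2.4159 / 0.538 = 4.491 km

4.49 km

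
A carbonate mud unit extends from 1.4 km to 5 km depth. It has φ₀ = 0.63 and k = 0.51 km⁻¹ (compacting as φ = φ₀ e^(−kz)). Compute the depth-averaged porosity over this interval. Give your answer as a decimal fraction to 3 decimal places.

0.141

⟨φ⟩ = (1/(z₂−z₁)) ∫ φ₀ e^(−kz) dz = φ₀·(e^(−k·z₁) − e^(−k·z₂)) / (k·(z₂−z₁))
e^(−0.51×1.4) = 0.4897; e^(−0.51×5) = 0.0781
⟨φ⟩ = 0.63 × (0.4897 − 0.0781) / (0.51 × 3.6) = 0.63 × 0.2242 = 0.1412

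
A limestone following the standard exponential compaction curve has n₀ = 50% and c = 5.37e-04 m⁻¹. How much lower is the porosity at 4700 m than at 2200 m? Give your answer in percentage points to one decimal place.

Working in km (1 km = 1000 m; c in km⁻¹ = c in m⁻¹ × 1000):
n(2.2) = 0.5·e^(−0.537×2.2) = 0.1534
n(4.7) = 0.5·e^(−0.537×4.7) = 0.0401
Δn = 0.1534 − 0.0401 = 0.1134

11.3 percentage points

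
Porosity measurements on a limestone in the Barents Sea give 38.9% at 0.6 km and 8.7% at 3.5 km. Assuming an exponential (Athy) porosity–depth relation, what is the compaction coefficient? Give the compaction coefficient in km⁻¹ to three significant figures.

0.516 km⁻¹

Athy: phi(d) = phi₀ e^(−cd) ⇒ phi₁/phi₂ = e^{c(d₂−d₁)} ⇒ c = ln(phi₁/phi₂)/(d₂−d₁)
c = ln(0.389/0.087) / (3.5 − 0.6) = ln(4.471) / 2.9 = 1.4977 / 2.9 = 0.5164 km⁻¹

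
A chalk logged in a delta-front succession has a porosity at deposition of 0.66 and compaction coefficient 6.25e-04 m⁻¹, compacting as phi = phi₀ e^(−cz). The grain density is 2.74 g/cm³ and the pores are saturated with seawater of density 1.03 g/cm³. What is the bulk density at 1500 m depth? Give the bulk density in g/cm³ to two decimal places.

Working in km (1 km = 1000 m; c in km⁻¹ = c in m⁻¹ × 1000):
Porosity at depth: phi = 0.66·exp(−0.625×1.5) = 0.66×0.3916 = 0.2585
Bulk density: ρ_b = (1−phi)ρ_g + phi·ρ_f = 0.7415×2.74 + 0.2585×1.03
       = 2.032 + 0.266 = 2.298 g/cm³

2.30 g/cm³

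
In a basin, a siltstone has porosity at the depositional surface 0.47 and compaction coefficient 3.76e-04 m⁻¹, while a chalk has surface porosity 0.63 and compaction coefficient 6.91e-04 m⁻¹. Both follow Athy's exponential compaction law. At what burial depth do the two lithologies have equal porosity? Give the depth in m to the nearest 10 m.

Working in km (1 km = 1000 m; c in km⁻¹ = c in m⁻¹ × 1000):
Set n₀ₐ e^(−cₐd) = n₀ᵦ e^(−cᵦd) ⇒ ln(n₀ₐ/n₀ᵦ) = (cₐ − cᵦ)·d
d = ln(0.47/0.63) / (0.376 − 0.691) = -0.2930 / -0.315 = 0.930 km

930 m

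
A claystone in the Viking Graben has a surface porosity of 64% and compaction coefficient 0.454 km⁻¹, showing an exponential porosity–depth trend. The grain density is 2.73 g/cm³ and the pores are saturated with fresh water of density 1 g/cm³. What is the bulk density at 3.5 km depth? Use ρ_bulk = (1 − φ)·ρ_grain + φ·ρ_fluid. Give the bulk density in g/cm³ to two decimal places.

Porosity at depth: phi = 0.64·exp(−0.454×3.5) = 0.64×0.2041 = 0.1306
Bulk density: ρ_b = (1−phi)ρ_g + phi·ρ_f = 0.8694×2.73 + 0.1306×1
       = 2.373 + 0.131 = 2.504 g/cm³

2.50 g/cm³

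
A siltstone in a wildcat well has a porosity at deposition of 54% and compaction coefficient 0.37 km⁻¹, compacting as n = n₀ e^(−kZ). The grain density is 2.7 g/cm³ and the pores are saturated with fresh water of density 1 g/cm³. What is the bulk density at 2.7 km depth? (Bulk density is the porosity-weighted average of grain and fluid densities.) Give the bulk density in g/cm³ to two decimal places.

2.36 g/cm³

Porosity at depth: n = 0.54·exp(−0.37×2.7) = 0.54×0.3682 = 0.1989
Bulk density: ρ_b = (1−n)ρ_g + n·ρ_f = 0.8011×2.7 + 0.1989×1
       = 2.163 + 0.199 = 2.362 g/cm³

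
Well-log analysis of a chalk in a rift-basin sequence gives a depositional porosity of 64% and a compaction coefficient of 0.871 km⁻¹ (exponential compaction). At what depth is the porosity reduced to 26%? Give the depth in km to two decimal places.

Invert Athy's law: d = ln(phi₀/phi) / c
d = ln(0.64/0.26) / 0.871 = ln(2.462) / 0.871 = 0.9008 / 0.871 = 1.034 km

1.03 km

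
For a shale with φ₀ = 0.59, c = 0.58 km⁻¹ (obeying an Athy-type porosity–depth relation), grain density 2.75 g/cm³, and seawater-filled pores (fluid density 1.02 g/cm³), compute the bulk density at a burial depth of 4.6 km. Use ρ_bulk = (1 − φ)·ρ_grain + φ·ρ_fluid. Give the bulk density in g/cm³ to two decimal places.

2.68 g/cm³

Porosity at depth: φ = 0.59·exp(−0.58×4.6) = 0.59×0.0694 = 0.0409
Bulk density: ρ_b = (1−φ)ρ_g + φ·ρ_f = 0.9591×2.75 + 0.0409×1.02
       = 2.637 + 0.042 = 2.679 g/cm³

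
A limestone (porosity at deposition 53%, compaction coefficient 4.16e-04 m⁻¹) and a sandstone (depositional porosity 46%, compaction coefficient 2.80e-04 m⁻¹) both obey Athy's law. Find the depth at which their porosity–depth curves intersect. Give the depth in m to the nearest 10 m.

Working in km (1 km = 1000 m; c in km⁻¹ = c in m⁻¹ × 1000):
Set φ₀ₐ e^(−cₐZ) = φ₀ᵦ e^(−cᵦZ) ⇒ ln(φ₀ₐ/φ₀ᵦ) = (cₐ − cᵦ)·Z
Z = ln(0.53/0.46) / (0.416 − 0.28) = 0.1417 / 0.136 = 1.042 km

1040 m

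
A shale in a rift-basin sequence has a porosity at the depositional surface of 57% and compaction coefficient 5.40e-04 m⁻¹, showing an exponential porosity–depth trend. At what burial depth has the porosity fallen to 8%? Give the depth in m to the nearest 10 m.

3640 m

Working in km (1 km = 1000 m; β in km⁻¹ = β in m⁻¹ × 1000):
Invert Athy's law: Z = ln(n₀/n) / β
Z = ln(0.57/0.08) / 0.54 = ln(7.125) / 0.54 = 1.9636 / 0.54 = 3.636 km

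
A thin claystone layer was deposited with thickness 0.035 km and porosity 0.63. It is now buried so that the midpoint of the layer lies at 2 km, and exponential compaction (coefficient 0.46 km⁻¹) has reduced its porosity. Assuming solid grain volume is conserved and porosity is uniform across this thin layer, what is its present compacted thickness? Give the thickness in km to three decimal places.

0.017 km

Porosity at 2 km: phi = 0.63·exp(−0.46×2) = 0.2511
Solid-volume conservation: h(1−phi) = h₀(1−phi₀) ⇒ h = h₀·(1−phi₀)/(1−phi)
h = 0.035 × (1 − 0.63)/(1 − 0.2511) = 0.035 × 0.4940 = 0.0173 km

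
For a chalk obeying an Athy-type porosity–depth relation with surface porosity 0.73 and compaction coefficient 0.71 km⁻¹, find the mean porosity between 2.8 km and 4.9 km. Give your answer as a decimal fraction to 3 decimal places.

0.052

⟨φ⟩ = (1/(Z₂−Z₁)) ∫ φ₀ e^(−cZ) dZ = φ₀·(e^(−c·Z₁) − e^(−c·Z₂)) / (c·(Z₂−Z₁))
e^(−0.71×2.8) = 0.1370; e^(−0.71×4.9) = 0.0308
⟨φ⟩ = 0.73 × (0.1370 − 0.0308) / (0.71 × 2.1) = 0.73 × 0.0712 = 0.0520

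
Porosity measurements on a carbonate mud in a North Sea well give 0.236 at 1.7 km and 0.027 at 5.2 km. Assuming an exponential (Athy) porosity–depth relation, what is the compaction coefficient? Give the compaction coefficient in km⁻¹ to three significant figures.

0.619 km⁻¹

Athy: φ(z) = φ₀ e^(−βz) ⇒ φ₁/φ₂ = e^{β(z₂−z₁)} ⇒ β = ln(φ₁/φ₂)/(z₂−z₁)
β = ln(0.236/0.027) / (5.2 − 1.7) = ln(8.741) / 3.5 = 2.1680 / 3.5 = 0.6194 km⁻¹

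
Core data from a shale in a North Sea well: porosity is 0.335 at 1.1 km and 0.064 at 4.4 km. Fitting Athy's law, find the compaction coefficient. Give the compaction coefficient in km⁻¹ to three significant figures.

0.502 km⁻¹

Athy: n(z) = n₀ e^(−βz) ⇒ n₁/n₂ = e^{β(z₂−z₁)} ⇒ β = ln(n₁/n₂)/(z₂−z₁)
β = ln(0.335/0.064) / (4.4 − 1.1) = ln(5.234) / 3.3 = 1.6552 / 3.3 = 0.5016 km⁻¹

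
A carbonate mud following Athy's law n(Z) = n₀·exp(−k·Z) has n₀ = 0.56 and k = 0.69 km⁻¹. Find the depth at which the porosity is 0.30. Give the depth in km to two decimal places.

Invert Athy's law: Z = ln(n₀/n) / k
Z = ln(0.56/0.3) / 0.69 = ln(1.867) / 0.69 = 0.6242 / 0.69 = 0.905 km

0.90 km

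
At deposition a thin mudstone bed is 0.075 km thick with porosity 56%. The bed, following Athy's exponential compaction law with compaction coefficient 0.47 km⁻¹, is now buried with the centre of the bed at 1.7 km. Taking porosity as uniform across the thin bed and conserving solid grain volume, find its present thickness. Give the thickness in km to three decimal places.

0.044 km

Porosity at 1.7 km: phi = 0.56·exp(−0.47×1.7) = 0.2519
Solid-volume conservation: h(1−phi) = h₀(1−phi₀) ⇒ h = h₀·(1−phi₀)/(1−phi)
h = 0.075 × (1 − 0.56)/(1 − 0.2519) = 0.075 × 0.5881 = 0.0441 km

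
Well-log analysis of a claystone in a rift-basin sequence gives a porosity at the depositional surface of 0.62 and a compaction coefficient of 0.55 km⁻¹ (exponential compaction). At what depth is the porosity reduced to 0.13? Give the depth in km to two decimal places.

2.84 km

Invert Athy's law: Z = ln(phi₀/phi) / c
Z = ln(0.62/0.13) / 0.55 = ln(4.769) / 0.55 = 1.5622 / 0.55 = 2.840 km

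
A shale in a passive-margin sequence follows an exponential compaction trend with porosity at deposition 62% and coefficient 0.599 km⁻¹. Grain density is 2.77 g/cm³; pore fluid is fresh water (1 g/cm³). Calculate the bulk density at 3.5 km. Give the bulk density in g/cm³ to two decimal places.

Porosity at depth: n = 0.62·exp(−0.599×3.5) = 0.62×0.1229 = 0.0762
Bulk density: ρ_b = (1−n)ρ_g + n·ρ_f = 0.9238×2.77 + 0.0762×1
       = 2.559 + 0.076 = 2.635 g/cm³

2.64 g/cm³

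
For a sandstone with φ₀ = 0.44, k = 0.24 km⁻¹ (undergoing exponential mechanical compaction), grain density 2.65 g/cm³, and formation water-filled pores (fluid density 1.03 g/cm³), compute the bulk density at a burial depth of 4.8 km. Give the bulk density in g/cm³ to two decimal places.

2.42 g/cm³

Porosity at depth: φ = 0.44·exp(−0.24×4.8) = 0.44×0.3160 = 0.1390
Bulk density: ρ_b = (1−φ)ρ_g + φ·ρ_f = 0.8610×2.65 + 0.1390×1.03
       = 2.282 + 0.143 = 2.425 g/cm³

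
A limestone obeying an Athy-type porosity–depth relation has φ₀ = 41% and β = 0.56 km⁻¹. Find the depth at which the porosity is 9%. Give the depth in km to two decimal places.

2.71 km

Invert Athy's law: z = ln(φ₀/φ) / β
z = ln(0.41/0.09) / 0.56 = ln(4.556) / 0.56 = 1.5163 / 0.56 = 2.708 km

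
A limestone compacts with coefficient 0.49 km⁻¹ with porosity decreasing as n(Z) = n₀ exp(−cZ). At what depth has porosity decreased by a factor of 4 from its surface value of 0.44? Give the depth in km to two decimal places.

2.83 km

n/n₀ = 1/4 ⇒ exp(−c·Z) = 1/4 ⇒ Z = ln(4) / c
Z = 1.3863 / 0.49 = 2.829 km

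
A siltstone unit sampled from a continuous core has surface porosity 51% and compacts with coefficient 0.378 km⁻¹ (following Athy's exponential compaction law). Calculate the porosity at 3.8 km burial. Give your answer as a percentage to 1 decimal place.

φ = φ₀·exp(−k·Z) = 0.51 × exp(−0.378 × 3.8) = 0.51 × exp(−1.436)
  = 0.51 × 0.2378 = 0.1213

12.1%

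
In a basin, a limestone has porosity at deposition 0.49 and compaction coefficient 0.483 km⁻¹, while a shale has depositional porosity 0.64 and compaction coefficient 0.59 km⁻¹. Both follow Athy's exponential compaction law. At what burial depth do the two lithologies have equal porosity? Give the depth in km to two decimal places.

2.50 km

Set n₀ₐ e^(−βₐd) = n₀ᵦ e^(−βᵦd) ⇒ ln(n₀ₐ/n₀ᵦ) = (βₐ − βᵦ)·d
d = ln(0.49/0.64) / (0.483 − 0.59) = -0.2671 / -0.107 = 2.496 km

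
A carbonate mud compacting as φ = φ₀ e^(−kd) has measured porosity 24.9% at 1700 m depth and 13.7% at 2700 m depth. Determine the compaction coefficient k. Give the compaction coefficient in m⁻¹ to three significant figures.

0.000597 m⁻¹

Working in km (1 km = 1000 m; k in km⁻¹ = k in m⁻¹ × 1000):
Athy: φ(d) = φ₀ e^(−kd) ⇒ φ₁/φ₂ = e^{k(d₂−d₁)} ⇒ k = ln(φ₁/φ₂)/(d₂−d₁)
k = ln(0.249/0.137) / (2.7 − 1.7) = ln(1.818) / 1 = 0.5975 / 1 = 0.5975 km⁻¹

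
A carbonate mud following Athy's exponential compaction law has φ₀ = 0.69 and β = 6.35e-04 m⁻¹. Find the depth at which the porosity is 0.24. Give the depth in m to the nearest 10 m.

1660 m

Working in km (1 km = 1000 m; β in km⁻¹ = β in m⁻¹ × 1000):
Invert Athy's law: z = ln(φ₀/φ) / β
z = ln(0.69/0.24) / 0.635 = ln(2.875) / 0.635 = 1.0561 / 0.635 = 1.663 km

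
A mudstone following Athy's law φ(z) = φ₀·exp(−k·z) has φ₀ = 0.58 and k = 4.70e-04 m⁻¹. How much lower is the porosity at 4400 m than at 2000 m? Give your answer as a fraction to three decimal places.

Working in km (1 km = 1000 m; k in km⁻¹ = k in m⁻¹ × 1000):
φ(2) = 0.58·e^(−0.47×2) = 0.2266
φ(4.4) = 0.58·e^(−0.47×4.4) = 0.0733
Δφ = 0.2266 − 0.0733 = 0.1532

0.153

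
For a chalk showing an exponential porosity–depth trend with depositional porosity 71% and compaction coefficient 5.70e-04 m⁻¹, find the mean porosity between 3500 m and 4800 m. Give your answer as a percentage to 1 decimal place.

Working in km (1 km = 1000 m; c in km⁻¹ = c in m⁻¹ × 1000):
⟨n⟩ = (1/(z₂−z₁)) ∫ n₀ e^(−cz) dz = n₀·(e^(−c·z₁) − e^(−c·z₂)) / (c·(z₂−z₁))
e^(−0.57×3.5) = 0.1360; e^(−0.57×4.8) = 0.0648
⟨n⟩ = 0.71 × (0.1360 − 0.0648) / (0.57 × 1.3) = 0.71 × 0.0961 = 0.0682

6.8%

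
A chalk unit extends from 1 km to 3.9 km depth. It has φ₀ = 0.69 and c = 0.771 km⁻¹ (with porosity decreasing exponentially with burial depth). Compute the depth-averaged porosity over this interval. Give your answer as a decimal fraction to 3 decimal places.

⟨φ⟩ = (1/(z₂−z₁)) ∫ φ₀ e^(−cz) dz = φ₀·(e^(−c·z₁) − e^(−c·z₂)) / (c·(z₂−z₁))
e^(−0.771×1) = 0.4626; e^(−0.771×3.9) = 0.0494
⟨φ⟩ = 0.69 × (0.4626 − 0.0494) / (0.771 × 2.9) = 0.69 × 0.1848 = 0.1275

0.127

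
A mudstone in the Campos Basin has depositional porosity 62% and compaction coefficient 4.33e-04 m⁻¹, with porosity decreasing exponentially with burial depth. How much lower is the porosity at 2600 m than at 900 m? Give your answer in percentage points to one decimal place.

Working in km (1 km = 1000 m; β in km⁻¹ = β in m⁻¹ × 1000):
n(0.9) = 0.62·e^(−0.433×0.9) = 0.4199
n(2.6) = 0.62·e^(−0.433×2.6) = 0.2011
Δn = 0.4199 − 0.2011 = 0.2188

21.9 percentage points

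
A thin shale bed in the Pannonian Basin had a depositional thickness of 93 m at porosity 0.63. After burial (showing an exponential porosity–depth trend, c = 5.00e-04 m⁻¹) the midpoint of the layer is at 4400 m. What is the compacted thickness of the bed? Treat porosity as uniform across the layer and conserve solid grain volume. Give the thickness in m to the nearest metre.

Working in km (1 km = 1000 m; c in km⁻¹ = c in m⁻¹ × 1000):
Porosity at 4.4 km: φ = 0.63·exp(−0.5×4.4) = 0.0698
Solid-volume conservation: h(1−φ) = h₀(1−φ₀) ⇒ h = h₀·(1−φ₀)/(1−φ)
h = 0.093 × (1 − 0.63)/(1 − 0.0698) = 0.093 × 0.3978 = 0.0370 km

37 m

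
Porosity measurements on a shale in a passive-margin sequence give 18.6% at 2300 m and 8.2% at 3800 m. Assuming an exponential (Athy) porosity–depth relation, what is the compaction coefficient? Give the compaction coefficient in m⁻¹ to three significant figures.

Working in km (1 km = 1000 m; c in km⁻¹ = c in m⁻¹ × 1000):
Athy: n(Z) = n₀ e^(−cZ) ⇒ n₁/n₂ = e^{c(Z₂−Z₁)} ⇒ c = ln(n₁/n₂)/(Z₂−Z₁)
c = ln(0.186/0.082) / (3.8 − 2.3) = ln(2.268) / 1.5 = 0.8190 / 1.5 = 0.546 km⁻¹

0.000546 m⁻¹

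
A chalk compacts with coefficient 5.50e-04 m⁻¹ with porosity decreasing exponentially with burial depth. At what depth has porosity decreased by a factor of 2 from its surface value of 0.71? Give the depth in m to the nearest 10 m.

1260 m

Working in km (1 km = 1000 m; k in km⁻¹ = k in m⁻¹ × 1000):
phi/phi₀ = 1/2 ⇒ exp(−k·z) = 1/2 ⇒ z = ln(2) / k
z = 0.6931 / 0.55 = 1.260 km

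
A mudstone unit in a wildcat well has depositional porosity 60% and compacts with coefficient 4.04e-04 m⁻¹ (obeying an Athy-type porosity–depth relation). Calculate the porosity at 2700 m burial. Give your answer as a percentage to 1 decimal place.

Working in km (1 km = 1000 m; β in km⁻¹ = β in m⁻¹ × 1000):
φ = φ₀·exp(−β·z) = 0.6 × exp(−0.404 × 2.7) = 0.6 × exp(−1.091)
  = 0.6 × 0.3359 = 0.2016

20.2%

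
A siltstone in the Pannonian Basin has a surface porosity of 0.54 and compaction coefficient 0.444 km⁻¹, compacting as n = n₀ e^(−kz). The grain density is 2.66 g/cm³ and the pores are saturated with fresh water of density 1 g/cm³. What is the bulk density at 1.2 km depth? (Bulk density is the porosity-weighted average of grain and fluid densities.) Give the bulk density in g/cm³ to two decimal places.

2.13 g/cm³

Porosity at depth: n = 0.54·exp(−0.444×1.2) = 0.54×0.5870 = 0.3170
Bulk density: ρ_b = (1−n)ρ_g + n·ρ_f = 0.6830×2.66 + 0.3170×1
       = 1.817 + 0.317 = 2.134 g/cm³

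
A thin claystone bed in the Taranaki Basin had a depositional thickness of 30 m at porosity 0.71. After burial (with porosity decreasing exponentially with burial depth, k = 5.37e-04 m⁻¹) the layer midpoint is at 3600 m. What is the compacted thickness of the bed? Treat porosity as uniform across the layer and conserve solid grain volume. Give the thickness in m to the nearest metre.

10 m

Working in km (1 km = 1000 m; k in km⁻¹ = k in m⁻¹ × 1000):
Porosity at 3.6 km: n = 0.71·exp(−0.537×3.6) = 0.1027
Solid-volume conservation: h(1−n) = h₀(1−n₀) ⇒ h = h₀·(1−n₀)/(1−n)
h = 0.03 × (1 − 0.71)/(1 − 0.1027) = 0.03 × 0.3232 = 0.0097 km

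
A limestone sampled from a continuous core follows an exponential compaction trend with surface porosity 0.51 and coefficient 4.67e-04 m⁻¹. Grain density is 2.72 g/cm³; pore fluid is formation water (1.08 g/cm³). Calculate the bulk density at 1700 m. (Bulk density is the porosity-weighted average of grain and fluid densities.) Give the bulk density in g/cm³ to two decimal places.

2.34 g/cm³

Working in km (1 km = 1000 m; k in km⁻¹ = k in m⁻¹ × 1000):
Porosity at depth: n = 0.51·exp(−0.467×1.7) = 0.51×0.4521 = 0.2306
Bulk density: ρ_b = (1−n)ρ_g + n·ρ_f = 0.7694×2.72 + 0.2306×1.08
       = 2.093 + 0.249 = 2.342 g/cm³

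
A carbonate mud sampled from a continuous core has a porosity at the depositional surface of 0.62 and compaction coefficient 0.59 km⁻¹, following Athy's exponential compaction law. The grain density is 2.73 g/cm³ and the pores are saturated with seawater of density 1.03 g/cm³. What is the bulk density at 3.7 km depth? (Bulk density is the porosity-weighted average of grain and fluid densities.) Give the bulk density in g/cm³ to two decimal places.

Porosity at depth: phi = 0.62·exp(−0.59×3.7) = 0.62×0.1127 = 0.0699
Bulk density: ρ_b = (1−phi)ρ_g + phi·ρ_f = 0.9301×2.73 + 0.0699×1.03
       = 2.539 + 0.072 = 2.611 g/cm³

2.61 g/cm³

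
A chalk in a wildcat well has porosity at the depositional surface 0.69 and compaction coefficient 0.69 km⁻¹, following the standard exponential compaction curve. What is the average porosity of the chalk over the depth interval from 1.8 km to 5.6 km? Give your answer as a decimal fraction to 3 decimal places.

⟨n⟩ = (1/(Z₂−Z₁)) ∫ n₀ e^(−kZ) dZ = n₀·(e^(−k·Z₁) − e^(−k·Z₂)) / (k·(Z₂−Z₁))
e^(−0.69×1.8) = 0.2888; e^(−0.69×5.6) = 0.0210
⟨n⟩ = 0.69 × (0.2888 − 0.0210) / (0.69 × 3.8) = 0.69 × 0.1021 = 0.0705

0.070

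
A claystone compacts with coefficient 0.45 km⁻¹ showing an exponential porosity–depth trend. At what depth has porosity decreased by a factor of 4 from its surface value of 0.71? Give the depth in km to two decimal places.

3.08 km

phi/phi₀ = 1/4 ⇒ exp(−c·z) = 1/4 ⇒ z = ln(4) / c
z = 1.3863 / 0.45 = 3.081 km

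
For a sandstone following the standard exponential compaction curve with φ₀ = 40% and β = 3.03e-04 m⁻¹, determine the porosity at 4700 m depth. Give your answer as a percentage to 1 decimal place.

Working in km (1 km = 1000 m; β in km⁻¹ = β in m⁻¹ × 1000):
φ = φ₀·exp(−β·z) = 0.4 × exp(−0.303 × 4.7) = 0.4 × exp(−1.424)
  = 0.4 × 0.2407 = 0.0963

9.6%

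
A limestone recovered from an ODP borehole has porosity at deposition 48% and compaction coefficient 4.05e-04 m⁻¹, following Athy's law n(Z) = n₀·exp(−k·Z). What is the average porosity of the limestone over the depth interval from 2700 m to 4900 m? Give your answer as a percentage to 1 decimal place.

10.6%

Working in km (1 km = 1000 m; k in km⁻¹ = k in m⁻¹ × 1000):
⟨n⟩ = (1/(Z₂−Z₁)) ∫ n₀ e^(−kZ) dZ = n₀·(e^(−k·Z₁) − e^(−k·Z₂)) / (k·(Z₂−Z₁))
e^(−0.405×2.7) = 0.3350; e^(−0.405×4.9) = 0.1374
⟨n⟩ = 0.48 × (0.3350 − 0.1374) / (0.405 × 2.2) = 0.48 × 0.2218 = 0.1064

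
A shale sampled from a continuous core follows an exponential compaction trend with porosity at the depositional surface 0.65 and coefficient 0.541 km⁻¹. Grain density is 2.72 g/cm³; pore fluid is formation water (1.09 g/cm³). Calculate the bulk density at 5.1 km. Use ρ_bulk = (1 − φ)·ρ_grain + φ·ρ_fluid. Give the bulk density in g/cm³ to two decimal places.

2.65 g/cm³

Porosity at depth: n = 0.65·exp(−0.541×5.1) = 0.65×0.0633 = 0.0412
Bulk density: ρ_b = (1−n)ρ_g + n·ρ_f = 0.9588×2.72 + 0.0412×1.09
       = 2.608 + 0.045 = 2.653 g/cm³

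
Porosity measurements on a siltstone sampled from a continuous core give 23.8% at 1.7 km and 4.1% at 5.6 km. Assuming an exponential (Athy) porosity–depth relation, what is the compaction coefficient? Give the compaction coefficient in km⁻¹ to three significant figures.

Athy: φ(d) = φ₀ e^(−βd) ⇒ φ₁/φ₂ = e^{β(d₂−d₁)} ⇒ β = ln(φ₁/φ₂)/(d₂−d₁)
β = ln(0.238/0.041) / (5.6 − 1.7) = ln(5.805) / 3.9 = 1.7587 / 3.9 = 0.4509 km⁻¹

0.451 km⁻¹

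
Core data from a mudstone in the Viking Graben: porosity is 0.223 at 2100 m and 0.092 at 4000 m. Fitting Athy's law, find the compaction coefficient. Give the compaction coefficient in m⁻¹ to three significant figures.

Working in km (1 km = 1000 m; k in km⁻¹ = k in m⁻¹ × 1000):
Athy: phi(z) = phi₀ e^(−kz) ⇒ phi₁/phi₂ = e^{k(z₂−z₁)} ⇒ k = ln(phi₁/phi₂)/(z₂−z₁)
k = ln(0.223/0.092) / (4 − 2.1) = ln(2.424) / 1.9 = 0.8854 / 1.9 = 0.466 km⁻¹

0.000466 m⁻¹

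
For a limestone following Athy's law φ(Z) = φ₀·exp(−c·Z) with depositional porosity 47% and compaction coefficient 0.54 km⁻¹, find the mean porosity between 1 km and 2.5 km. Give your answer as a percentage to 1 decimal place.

18.8%

⟨φ⟩ = (1/(Z₂−Z₁)) ∫ φ₀ e^(−cZ) dZ = φ₀·(e^(−c·Z₁) − e^(−c·Z₂)) / (c·(Z₂−Z₁))
e^(−0.54×1) = 0.5827; e^(−0.54×2.5) = 0.2592
⟨φ⟩ = 0.47 × (0.5827 − 0.2592) / (0.54 × 1.5) = 0.47 × 0.3994 = 0.1877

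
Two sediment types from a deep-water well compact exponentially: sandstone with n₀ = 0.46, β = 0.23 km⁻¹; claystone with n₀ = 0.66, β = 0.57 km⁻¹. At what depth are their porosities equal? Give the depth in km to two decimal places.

Set n₀ₐ e^(−βₐZ) = n₀ᵦ e^(−βᵦZ) ⇒ ln(n₀ₐ/n₀ᵦ) = (βₐ − βᵦ)·Z
Z = ln(0.46/0.66) / (0.23 − 0.57) = -0.3610 / -0.34 = 1.062 km

1.06 km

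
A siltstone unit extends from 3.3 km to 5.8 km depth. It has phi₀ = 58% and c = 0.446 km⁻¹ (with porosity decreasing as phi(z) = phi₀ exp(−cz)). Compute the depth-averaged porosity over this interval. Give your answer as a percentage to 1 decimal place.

⟨phi⟩ = (1/(z₂−z₁)) ∫ phi₀ e^(−cz) dz = phi₀·(e^(−c·z₁) − e^(−c·z₂)) / (c·(z₂−z₁))
e^(−0.446×3.3) = 0.2295; e^(−0.446×5.8) = 0.0753
⟨phi⟩ = 0.58 × (0.2295 − 0.0753) / (0.446 × 2.5) = 0.58 × 0.1383 = 0.0802

8.0%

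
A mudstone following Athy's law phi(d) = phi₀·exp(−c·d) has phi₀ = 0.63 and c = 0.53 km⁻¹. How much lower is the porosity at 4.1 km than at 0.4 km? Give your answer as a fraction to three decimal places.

0.438

phi(0.4) = 0.63·e^(−0.53×0.4) = 0.5096
phi(4.1) = 0.63·e^(−0.53×4.1) = 0.0717
Δphi = 0.5096 − 0.0717 = 0.4379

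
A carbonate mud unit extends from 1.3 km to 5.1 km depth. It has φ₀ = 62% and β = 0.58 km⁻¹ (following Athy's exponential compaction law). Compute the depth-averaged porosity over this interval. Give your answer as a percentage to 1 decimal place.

11.8%

⟨φ⟩ = (1/(d₂−d₁)) ∫ φ₀ e^(−βd) dd = φ₀·(e^(−β·d₁) − e^(−β·d₂)) / (β·(d₂−d₁))
e^(−0.58×1.3) = 0.4705; e^(−0.58×5.1) = 0.0519
⟨φ⟩ = 0.62 × (0.4705 − 0.0519) / (0.58 × 3.8) = 0.62 × 0.1899 = 0.1177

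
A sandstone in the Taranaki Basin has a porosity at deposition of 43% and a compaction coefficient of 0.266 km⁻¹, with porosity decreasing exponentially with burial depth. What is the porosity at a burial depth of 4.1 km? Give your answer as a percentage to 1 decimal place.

phi = phi₀·exp(−β·d) = 0.43 × exp(−0.266 × 4.1) = 0.43 × exp(−1.091)
  = 0.43 × 0.3360 = 0.1445

14.4%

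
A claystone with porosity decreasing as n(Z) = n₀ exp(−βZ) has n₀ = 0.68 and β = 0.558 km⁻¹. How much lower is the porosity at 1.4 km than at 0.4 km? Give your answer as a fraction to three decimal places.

0.233

n(0.4) = 0.68·e^(−0.558×0.4) = 0.5440
n(1.4) = 0.68·e^(−0.558×1.4) = 0.3113
Δn = 0.5440 − 0.3113 = 0.2326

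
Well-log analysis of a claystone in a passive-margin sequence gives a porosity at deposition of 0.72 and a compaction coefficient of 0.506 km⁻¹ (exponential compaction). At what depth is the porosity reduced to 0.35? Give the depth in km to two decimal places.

1.43 km

Invert Athy's law: d = ln(phi₀/phi) / c
d = ln(0.72/0.35) / 0.506 = ln(2.057) / 0.506 = 0.7213 / 0.506 = 1.426 km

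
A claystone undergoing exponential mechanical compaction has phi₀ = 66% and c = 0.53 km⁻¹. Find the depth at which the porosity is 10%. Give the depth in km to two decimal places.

3.56 km

Invert Athy's law: d = ln(phi₀/phi) / c
d = ln(0.66/0.1) / 0.53 = ln(6.6) / 0.53 = 1.8871 / 0.53 = 3.561 km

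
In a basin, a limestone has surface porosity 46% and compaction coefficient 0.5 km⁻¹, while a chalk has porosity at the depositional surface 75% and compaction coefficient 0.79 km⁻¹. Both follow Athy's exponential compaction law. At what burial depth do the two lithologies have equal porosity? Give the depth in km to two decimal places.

1.69 km

Set n₀ₐ e^(−βₐZ) = n₀ᵦ e^(−βᵦZ) ⇒ ln(n₀ₐ/n₀ᵦ) = (βₐ − βᵦ)·Z
Z = ln(0.46/0.75) / (0.5 − 0.79) = -0.4888 / -0.29 = 1.686 km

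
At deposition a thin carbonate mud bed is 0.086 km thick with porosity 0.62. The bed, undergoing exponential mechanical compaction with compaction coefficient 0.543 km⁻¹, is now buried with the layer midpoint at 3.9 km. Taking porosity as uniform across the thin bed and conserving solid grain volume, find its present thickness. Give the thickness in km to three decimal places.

0.035 km

Porosity at 3.9 km: phi = 0.62·exp(−0.543×3.9) = 0.0746
Solid-volume conservation: h(1−phi) = h₀(1−phi₀) ⇒ h = h₀·(1−phi₀)/(1−phi)
h = 0.086 × (1 − 0.62)/(1 − 0.0746) = 0.086 × 0.4106 = 0.0353 km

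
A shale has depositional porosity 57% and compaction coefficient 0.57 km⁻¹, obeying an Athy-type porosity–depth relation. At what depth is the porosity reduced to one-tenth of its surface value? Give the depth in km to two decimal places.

4.04 km

phi/phi₀ = 1/10 ⇒ exp(−c·z) = 1/10 ⇒ z = ln(10) / c
z = 2.3026 / 0.57 = 4.040 km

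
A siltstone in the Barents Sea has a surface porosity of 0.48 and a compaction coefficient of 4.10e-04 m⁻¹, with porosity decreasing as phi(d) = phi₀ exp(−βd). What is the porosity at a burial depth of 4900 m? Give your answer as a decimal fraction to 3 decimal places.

Working in km (1 km = 1000 m; β in km⁻¹ = β in m⁻¹ × 1000):
phi = phi₀·exp(−β·d) = 0.48 × exp(−0.41 × 4.9) = 0.48 × exp(−2.009)
  = 0.48 × 0.1341 = 0.0644

0.064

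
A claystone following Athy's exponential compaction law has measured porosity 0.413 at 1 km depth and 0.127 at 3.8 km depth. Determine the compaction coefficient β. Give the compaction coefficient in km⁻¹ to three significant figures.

0.421 km⁻¹

Athy: φ(d) = φ₀ e^(−βd) ⇒ φ₁/φ₂ = e^{β(d₂−d₁)} ⇒ β = ln(φ₁/φ₂)/(d₂−d₁)
β = ln(0.413/0.127) / (3.8 − 1) = ln(3.252) / 2.8 = 1.1793 / 2.8 = 0.4212 km⁻¹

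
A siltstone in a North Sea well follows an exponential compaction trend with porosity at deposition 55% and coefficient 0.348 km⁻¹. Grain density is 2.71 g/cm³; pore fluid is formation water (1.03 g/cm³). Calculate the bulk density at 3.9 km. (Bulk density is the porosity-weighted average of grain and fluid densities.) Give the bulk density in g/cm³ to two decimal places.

2.47 g/cm³

Porosity at depth: φ = 0.55·exp(−0.348×3.9) = 0.55×0.2574 = 0.1416
Bulk density: ρ_b = (1−φ)ρ_g + φ·ρ_f = 0.8584×2.71 + 0.1416×1.03
       = 2.326 + 0.146 = 2.472 g/cm³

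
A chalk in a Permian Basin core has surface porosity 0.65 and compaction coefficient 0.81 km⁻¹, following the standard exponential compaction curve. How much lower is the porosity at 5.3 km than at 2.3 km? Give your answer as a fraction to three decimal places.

0.092

phi(2.3) = 0.65·e^(−0.81×2.3) = 0.1009
phi(5.3) = 0.65·e^(−0.81×5.3) = 0.0089
Δphi = 0.1009 − 0.0089 = 0.0920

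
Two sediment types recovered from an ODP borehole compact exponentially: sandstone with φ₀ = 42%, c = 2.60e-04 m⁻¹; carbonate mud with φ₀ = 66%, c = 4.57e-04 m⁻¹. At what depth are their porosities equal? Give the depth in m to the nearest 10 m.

2290 m

Working in km (1 km = 1000 m; c in km⁻¹ = c in m⁻¹ × 1000):
Set φ₀ₐ e^(−cₐd) = φ₀ᵦ e^(−cᵦd) ⇒ ln(φ₀ₐ/φ₀ᵦ) = (cₐ − cᵦ)·d
d = ln(0.42/0.66) / (0.26 − 0.457) = -0.4520 / -0.197 = 2.294 km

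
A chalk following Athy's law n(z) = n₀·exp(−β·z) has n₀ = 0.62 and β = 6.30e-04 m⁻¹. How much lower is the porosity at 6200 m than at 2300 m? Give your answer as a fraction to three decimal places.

0.133

Working in km (1 km = 1000 m; β in km⁻¹ = β in m⁻¹ × 1000):
n(2.3) = 0.62·e^(−0.63×2.3) = 0.1456
n(6.2) = 0.62·e^(−0.63×6.2) = 0.0125
Δn = 0.1456 − 0.0125 = 0.1331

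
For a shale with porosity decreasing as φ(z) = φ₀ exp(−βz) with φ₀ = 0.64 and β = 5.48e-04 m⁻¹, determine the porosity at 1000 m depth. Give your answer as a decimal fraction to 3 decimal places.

0.370

Working in km (1 km = 1000 m; β in km⁻¹ = β in m⁻¹ × 1000):
φ = φ₀·exp(−β·z) = 0.64 × exp(−0.548 × 1) = 0.64 × exp(−0.548)
  = 0.64 × 0.5781 = 0.3700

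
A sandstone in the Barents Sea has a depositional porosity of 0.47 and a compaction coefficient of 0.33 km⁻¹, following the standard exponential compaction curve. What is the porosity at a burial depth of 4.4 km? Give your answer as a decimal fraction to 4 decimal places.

n = n₀·exp(−k·Z) = 0.47 × exp(−0.33 × 4.4) = 0.47 × exp(−1.452)
  = 0.47 × 0.2341 = 0.1100

0.1100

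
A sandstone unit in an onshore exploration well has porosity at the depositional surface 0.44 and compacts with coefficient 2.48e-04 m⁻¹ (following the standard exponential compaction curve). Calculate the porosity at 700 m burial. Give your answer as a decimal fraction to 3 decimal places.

Working in km (1 km = 1000 m; β in km⁻¹ = β in m⁻¹ × 1000):
φ = φ₀·exp(−β·z) = 0.44 × exp(−0.248 × 0.7) = 0.44 × exp(−0.1736)
  = 0.44 × 0.8406 = 0.3699

0.370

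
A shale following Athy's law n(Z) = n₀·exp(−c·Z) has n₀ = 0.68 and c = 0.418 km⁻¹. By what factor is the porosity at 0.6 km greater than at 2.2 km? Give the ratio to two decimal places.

n(Z₁)/n(Z₂) = e^(−c·Z₁)/e^(−c·Z₂) = e^{c(Z₂−Z₁)}
= exp(0.418 × 1.6) = exp(0.6688) = 1.9519

1.95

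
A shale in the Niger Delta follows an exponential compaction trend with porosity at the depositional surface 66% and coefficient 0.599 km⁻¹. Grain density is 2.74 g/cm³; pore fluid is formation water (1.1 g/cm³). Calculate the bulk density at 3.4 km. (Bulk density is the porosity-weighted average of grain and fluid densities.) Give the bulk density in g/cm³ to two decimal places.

Porosity at depth: phi = 0.66·exp(−0.599×3.4) = 0.66×0.1305 = 0.0861
Bulk density: ρ_b = (1−phi)ρ_g + phi·ρ_f = 0.9139×2.74 + 0.0861×1.1
       = 2.504 + 0.095 = 2.599 g/cm³

2.60 g/cm³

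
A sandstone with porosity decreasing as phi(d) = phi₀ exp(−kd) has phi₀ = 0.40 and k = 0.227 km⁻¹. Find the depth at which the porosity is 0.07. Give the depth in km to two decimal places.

7.68 km

Invert Athy's law: d = ln(phi₀/phi) / k
d = ln(0.4/0.07) / 0.227 = ln(5.714) / 0.227 = 1.7430 / 0.227 = 7.678 km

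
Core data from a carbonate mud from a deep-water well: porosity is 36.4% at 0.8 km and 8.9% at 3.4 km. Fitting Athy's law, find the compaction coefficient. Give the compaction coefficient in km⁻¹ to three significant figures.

Athy: phi(Z) = phi₀ e^(−kZ) ⇒ phi₁/phi₂ = e^{k(Z₂−Z₁)} ⇒ k = ln(phi₁/phi₂)/(Z₂−Z₁)
k = ln(0.364/0.089) / (3.4 − 0.8) = ln(4.09) / 2.6 = 1.4085 / 2.6 = 0.5417 km⁻¹

0.542 km⁻¹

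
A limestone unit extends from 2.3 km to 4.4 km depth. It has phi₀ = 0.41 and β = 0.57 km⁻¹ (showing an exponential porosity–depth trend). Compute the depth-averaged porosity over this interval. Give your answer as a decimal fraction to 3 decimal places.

0.064

⟨phi⟩ = (1/(Z₂−Z₁)) ∫ phi₀ e^(−βZ) dZ = phi₀·(e^(−β·Z₁) − e^(−β·Z₂)) / (β·(Z₂−Z₁))
e^(−0.57×2.3) = 0.2696; e^(−0.57×4.4) = 0.0814
⟨phi⟩ = 0.41 × (0.2696 − 0.0814) / (0.57 × 2.1) = 0.41 × 0.1572 = 0.0644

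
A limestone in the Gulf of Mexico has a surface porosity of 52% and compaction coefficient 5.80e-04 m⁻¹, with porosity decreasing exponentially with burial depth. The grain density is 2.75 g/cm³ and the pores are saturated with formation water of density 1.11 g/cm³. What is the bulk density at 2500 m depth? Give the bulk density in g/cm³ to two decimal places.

2.55 g/cm³

Working in km (1 km = 1000 m; k in km⁻¹ = k in m⁻¹ × 1000):
Porosity at depth: phi = 0.52·exp(−0.58×2.5) = 0.52×0.2346 = 0.1220
Bulk density: ρ_b = (1−phi)ρ_g + phi·ρ_f = 0.8780×2.75 + 0.1220×1.11
       = 2.415 + 0.135 = 2.550 g/cm³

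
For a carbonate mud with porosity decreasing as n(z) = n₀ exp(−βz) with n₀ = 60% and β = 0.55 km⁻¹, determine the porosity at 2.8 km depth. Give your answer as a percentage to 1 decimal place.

12.9%

n = n₀·exp(−β·z) = 0.6 × exp(−0.55 × 2.8) = 0.6 × exp(−1.54)
  = 0.6 × 0.2144 = 0.1286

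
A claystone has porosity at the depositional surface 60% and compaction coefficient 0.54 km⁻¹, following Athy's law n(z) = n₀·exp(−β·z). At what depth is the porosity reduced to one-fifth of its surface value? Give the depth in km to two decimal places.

n/n₀ = 1/5 ⇒ exp(−β·z) = 1/5 ⇒ z = ln(5) / β
z = 1.6094 / 0.54 = 2.980 km

2.98 km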